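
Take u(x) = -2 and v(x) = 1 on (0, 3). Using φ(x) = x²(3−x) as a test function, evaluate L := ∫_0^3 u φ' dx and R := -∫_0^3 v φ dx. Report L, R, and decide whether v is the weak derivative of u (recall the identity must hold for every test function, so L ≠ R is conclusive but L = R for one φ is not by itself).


LHS = 0, RHS = -27/4. No, v is not the weak derivative of u.

u(x) = -2, classical derivative u'(x) = 0.
φ(x) = x²(3−x), so φ'(x) = 3*x*(2 - x).
Note φ(0) = φ(3) = 0, so the boundary term u·φ vanishes.
LHS = ∫_0^3 u(x) φ'(x) dx = ∫_0^3 (6*x^2 - 12*x) dx. Term by term:
  ∫_0^3 6*x^2 dx = 54;  ∫_0^3 -12*x dx = -54.
Sum: 54 − 54 = 0.
So LHS = 0.
∫_0^3 v(x) φ(x) dx = ∫_0^3 (-x^3 + 3*x^2) dx. Term by term:
  ∫_0^3 -x^3 dx = -81/4;  ∫_0^3 3*x^2 dx = 27.
Sum: -81/4 + 27 = 27/4.
So RHS = -∫_0^3 v(x) φ(x) dx = -27/4.
LHS − RHS = 27/4 ≠ 0, so the identity fails.
(For a valid weak derivative the identity must hold for EVERY test function, in particular this one. The failure shows v is NOT the weak derivative of u.)
Correct weak derivative would be u'(x) = 0.


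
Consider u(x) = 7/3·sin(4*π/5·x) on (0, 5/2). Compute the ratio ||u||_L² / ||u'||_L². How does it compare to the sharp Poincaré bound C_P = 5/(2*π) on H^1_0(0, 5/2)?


||u||_L² / ||u'||_L² = 5/(4*π) < C_P = 5/(2*π).

u(x) = 7/3·sin(4*π/5·x), so u'(x) = 28*π*cos(4*π*x/5)/15.
Writing u(x) = A·sin(kπx/L) with A = 7/3 and k = 2, use ∫_0^L sin²(kπx/L) dx = L/2 and ∫_0^L cos²(kπx/L) dx = L/2.
u² = 49/9·sin²(4*π/5·x) and (u')² = 784*π^2/225·cos²(4*π/5·x), and each of sin², cos² integrates to L/2 = 5/4 over (0, 5/2).
∫_0^5/2 u² dx = 245/36, so ||u||_L² = 7*sqrt(5)/6.
∫_0^5/2 (u')² dx = 196*π^2/45, so ||u'||_L² = 14*sqrt(5)*π/15.
Ratio ||u||_L² / ||u'||_L² = 5/(4*π).
Sharp Poincaré constant on H^1_0(0, 5/2) is C_P = L/π = 5/(2*π), achieved by sin(2*π/5·x).
This is the k = 2 harmonic; the ratio L/(kπ) is strictly less than C_P = L/π, consistent with the sharp inequality ||u||_L² ≤ C_P ||u'||_L².


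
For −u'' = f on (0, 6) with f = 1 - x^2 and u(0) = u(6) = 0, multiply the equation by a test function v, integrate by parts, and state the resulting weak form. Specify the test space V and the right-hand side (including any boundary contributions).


V = H^1_0(0, 6) (so v(0) = v(6) = 0); weak form: ∫_0^6 u'v' dx = ∫_0^6 (1 - x^2) v dx for all v ∈ V.

Multiply both sides by a test function v and integrate from 0 to 6:
  ∫_0^6 −u''(x) v(x) dx = ∫_0^6 f(x) v(x) dx.
Integrate the LHS by parts once:
  ∫_0^6 −u'' v dx = −[u'(x) v(x)]_0^6 + ∫_0^6 u'(x) v'(x) dx.
Thus ∫_0^6 u'(x) v'(x) dx = ∫_0^6 f(x) v(x) dx + [u'(x) v(x)]_0^6.
Choose V so that boundary terms are either known or forced to vanish.
u is Dirichlet: u(0) = u(6) = 0. Let V = H^1_0(0, 6); then v(0) = v(6) = 0, and [u' v]_0^6 = 0.
Weak formulation: find u (satisfying any essential BC) such that ∫_0^6 u'(x) v'(x) dx = ∫_0^6 f v dx for all v ∈ V.
Substituting f(x) = 1 - x^2, the right-hand side is ∫_0^6 (1 - x^2) v dx.


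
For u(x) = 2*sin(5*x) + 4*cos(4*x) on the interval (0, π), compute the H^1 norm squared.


||u||_{H^1(0,π)}^2 = 2720/9 + 188*π

u'(x) = -16*sin(4*x) + 10*cos(5*x).
Expand u² and (u')² and integrate term by term on (0, π), using: for integers n ≥ 1, ∫_0^π sin²(nx) dx = ∫_0^π cos²(nx) dx = π/2; for n ≠ n', ∫_0^π sin(nx)sin(n'x) dx = ∫_0^π cos(nx)cos(n'x) dx = 0; and by product-to-sum, ∫_0^π sin(nx)cos(n'x) dx = ½∫_0^π [sin((n+n')x) + sin((n−n')x)] dx, which is 0 when n+n' is even and 2n/(n²−n'²) when n+n' is odd (it need not vanish on (0, π)).
  u² squared terms: (2)²·∫sin(5x)² dx = 4·π/2 = 2*π;  (4)²·∫cos(4x)² dx = 16·π/2 = 8*π.
  u² cross terms: 2·(2)·(4)·∫sin(5x)·cos(4x) dx = 16·(10/9) = 160/9.
  So ∫_0^π u² dx = 2*π + 8*π + 160/9 = 160/9 + 10*π.
  (u')² squared terms: (-16)²·∫sin(4x)² dx = 256·π/2 = 128*π;  (10)²·∫cos(5x)² dx = 100·π/2 = 50*π.
  (u')² cross terms: 2·(-16)·(10)·∫sin(4x)·cos(5x) dx = -320·(-8/9) = 2560/9.
  So ∫_0^π (u')² dx = 128*π + 50*π + 2560/9 = 2560/9 + 178*π.
||u||_{H^1}^2 = (160/9 + 10*π) + (2560/9 + 178*π) = 2720/9 + 188*π.


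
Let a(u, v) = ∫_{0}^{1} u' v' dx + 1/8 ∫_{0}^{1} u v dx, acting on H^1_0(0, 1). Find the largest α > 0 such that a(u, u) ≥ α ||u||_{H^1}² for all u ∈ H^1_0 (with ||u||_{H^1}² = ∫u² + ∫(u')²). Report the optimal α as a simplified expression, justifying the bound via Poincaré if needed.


α = (1/8 + π^2)/(1 + π^2)

Coercivity of a(·,·) on H^1_0(0, 1) means a(u, u) ≥ α ||u||_{H^1}² for every u ∈ H^1_0.
The interval has length L = 1, and Poincaré/coercivity depend only on L. Here a(u, u) = ∫(u')² + (1/8)·∫u².
Here 0 < c = 1/8 < 1. The condition a(u,u) ≥ α||u||_{H^1}² reads (1−α)∫(u')² ≥ (α−c)∫u². Any admissible α is ≤ 1 (rapidly oscillating u have ∫u²/∫(u')² → 0), and α = 1 would force 0 ≥ (1−c)∫u², impossible since c < 1; so 1−α > 0. By the sharp Poincaré inequality on H^1_0 of an interval of length L, ∫(u')² ≥ (π/L)²∫u² with equality for the first sine mode sin(π(x−x₀)/L) (x₀ the left endpoint), so the inequality holds for all u iff (1−α)(π/L)² ≥ α − c, i.e. α ≤ ((π/L)² + c)/((π/L)² + 1) = (1 + c(L/π)²)/(1 + (L/π)²). With (π/L)² = π^2 and c = 1/8, the largest admissible constant is α = ((π/L)² + c)/((π/L)² + 1).
Simplifying, α = (1/8 + π^2)/(1 + π^2).


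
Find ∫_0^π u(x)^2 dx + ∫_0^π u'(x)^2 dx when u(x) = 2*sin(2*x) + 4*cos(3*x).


||u||_{H^1(0,π)}^2 = -128 + 90*π

u'(x) = -12*sin(3*x) + 4*cos(2*x).
Expand u² and (u')² and integrate term by term on (0, π), using: for integers n ≥ 1, ∫_0^π sin²(nx) dx = ∫_0^π cos²(nx) dx = π/2; for n ≠ n', ∫_0^π sin(nx)sin(n'x) dx = ∫_0^π cos(nx)cos(n'x) dx = 0; and by product-to-sum, ∫_0^π sin(nx)cos(n'x) dx = ½∫_0^π [sin((n+n')x) + sin((n−n')x)] dx, which is 0 when n+n' is even and 2n/(n²−n'²) when n+n' is odd (it need not vanish on (0, π)).
  u² squared terms: (2)²·∫sin(2x)² dx = 4·π/2 = 2*π;  (4)²·∫cos(3x)² dx = 16·π/2 = 8*π.
  u² cross terms: 2·(2)·(4)·∫sin(2x)·cos(3x) dx = 16·(-4/5) = -64/5.
  So ∫_0^π u² dx = 2*π + 8*π − 64/5 = -64/5 + 10*π.
  (u')² squared terms: (-12)²·∫sin(3x)² dx = 144·π/2 = 72*π;  (4)²·∫cos(2x)² dx = 16·π/2 = 8*π.
  (u')² cross terms: 2·(-12)·(4)·∫sin(3x)·cos(2x) dx = -96·(6/5) = -576/5.
  So ∫_0^π (u')² dx = 72*π + 8*π − 576/5 = -576/5 + 80*π.
||u||_{H^1}^2 = (-64/5 + 10*π) + (-576/5 + 80*π) = -128 + 90*π.


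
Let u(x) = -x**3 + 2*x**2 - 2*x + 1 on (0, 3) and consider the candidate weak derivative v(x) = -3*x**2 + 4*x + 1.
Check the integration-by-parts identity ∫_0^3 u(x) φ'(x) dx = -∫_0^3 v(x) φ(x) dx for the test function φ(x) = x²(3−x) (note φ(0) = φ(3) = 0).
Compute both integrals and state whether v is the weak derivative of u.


LHS = 189/5, RHS = 351/20. No, v is not the weak derivative of u.

u(x) = -x**3 + 2*x**2 - 2*x + 1, classical derivative u'(x) = -3*x**2 + 4*x - 2.
φ(x) = x²(3−x), so φ'(x) = 3*x*(2 - x).
Note φ(0) = φ(3) = 0, so the boundary term u·φ vanishes.
LHS = ∫_0^3 u(x) φ'(x) dx = ∫_0^3 (3*x^5 - 12*x^4 + 18*x^3 - 15*x^2 + 6*x) dx. Term by term:
  ∫_0^3 3*x^5 dx = 729/2;  ∫_0^3 -12*x^4 dx = -2916/5;  ∫_0^3 18*x^3 dx = 729/2;
  ∫_0^3 -15*x^2 dx = -135;  ∫_0^3 6*x dx = 27.
Sum: 729/2 − 2916/5 + 729/2 − 135 + 27 = 189/5.
So LHS = 189/5.
∫_0^3 v(x) φ(x) dx = ∫_0^3 (3*x^5 - 13*x^4 + 11*x^3 + 3*x^2) dx. Term by term:
  ∫_0^3 3*x^5 dx = 729/2;  ∫_0^3 -13*x^4 dx = -3159/5;  ∫_0^3 11*x^3 dx = 891/4;
  ∫_0^3 3*x^2 dx = 27.
Sum: 729/2 − 3159/5 + 891/4 + 27 = -351/20.
So RHS = -∫_0^3 v(x) φ(x) dx = 351/20.
LHS − RHS = 81/4 ≠ 0, so the identity fails.
(For a valid weak derivative the identity must hold for EVERY test function, in particular this one. The failure shows v is NOT the weak derivative of u.)
Correct weak derivative would be u'(x) = -3*x**2 + 4*x - 2.


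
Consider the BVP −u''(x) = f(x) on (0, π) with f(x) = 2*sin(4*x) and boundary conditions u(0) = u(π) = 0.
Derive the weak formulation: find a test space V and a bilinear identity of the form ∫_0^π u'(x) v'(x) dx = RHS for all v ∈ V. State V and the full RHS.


V = H^1_0(0, π) (so v(0) = v(π) = 0); weak form: ∫_0^π u'v' dx = ∫_0^π (2*sin(4*x)) v dx for all v ∈ V.

Multiply both sides by a test function v and integrate from 0 to π:
  ∫_0^π −u''(x) v(x) dx = ∫_0^π f(x) v(x) dx.
Integrate the LHS by parts once:
  ∫_0^π −u'' v dx = −[u'(x) v(x)]_0^π + ∫_0^π u'(x) v'(x) dx.
Thus ∫_0^π u'(x) v'(x) dx = ∫_0^π f(x) v(x) dx + [u'(x) v(x)]_0^π.
Choose V so that boundary terms are either known or forced to vanish.
u is Dirichlet: u(0) = u(π) = 0. Let V = H^1_0(0, π); then v(0) = v(π) = 0, and [u' v]_0^π = 0.
Weak formulation: find u (satisfying any essential BC) such that ∫_0^π u'(x) v'(x) dx = ∫_0^π f v dx for all v ∈ V.
Substituting f(x) = 2*sin(4*x), the right-hand side is ∫_0^π (2*sin(4*x)) v dx.


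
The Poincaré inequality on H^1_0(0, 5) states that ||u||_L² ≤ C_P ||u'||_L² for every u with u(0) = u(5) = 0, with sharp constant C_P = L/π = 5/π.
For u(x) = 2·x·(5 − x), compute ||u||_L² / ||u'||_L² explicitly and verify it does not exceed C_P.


||u||_L² / ||u'||_L² = sqrt(10)/2 < C_P = 5/π.

u(x) = 2·x·(5 − x), so u'(x) = 10 - 4*x.
u(x) = 2·x·(5 − x) vanishes at x = 0 and x = 5, so u ∈ H^1_0(0, 5). Differentiate via the product rule and integrate the resulting polynomials term by term.
  ∫_0^5 u² dx = ∫_0^5 (4*x^4 - 40*x^3 + 100*x^2) dx. Term by term:
    ∫_0^5 4*x^4 dx = 2500;  ∫_0^5 -40*x^3 dx = -6250;  ∫_0^5 100*x^2 dx = 12500/3.
  Sum: 2500 − 6250 + 12500/3 = 1250/3.
  ∫_0^5 (u')² dx = ∫_0^5 (16*x^2 - 80*x + 100) dx. Term by term:
    ∫_0^5 16*x^2 dx = 2000/3;  ∫_0^5 -80*x dx = -1000;  ∫_0^5 100 dx = 500.
  Sum: 2000/3 − 1000 + 500 = 500/3.
∫_0^5 u² dx = 1250/3, so ||u||_L² = 25*sqrt(6)/3.
∫_0^5 (u')² dx = 500/3, so ||u'||_L² = 10*sqrt(15)/3.
Ratio ||u||_L² / ||u'||_L² = sqrt(10)/2.
Sharp Poincaré constant on H^1_0(0, 5) is C_P = L/π = 5/π, achieved by sin(π/5·x).
A polynomial bump cannot attain the sharp Poincaré constant (only the first sine eigenfunction does), so the ratio is strictly less than C_P, consistent with ||u||_L² ≤ C_P ||u'||_L².


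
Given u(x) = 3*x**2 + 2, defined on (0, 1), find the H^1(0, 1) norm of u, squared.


||u||_{H^1}^2 = 109/5

The H^1 norm (squared) on an interval (0, L) is
  ||u||_{H^1}^2 = ∫_0^L u(x)^2 dx + ∫_0^L u'(x)^2 dx.
Compute u'(x) = 6*x.
Then u(x)^2 = 9*x**4 + 12*x**2 + 4 and u'(x)^2 = 36*x**2.
Integrate each monomial from 0 to 1 using ∫_0^1 c·x^n dx = c·1^(n+1)/(n+1):
  ∫_0^1 u(x)^2 dx = ∫_0^1 (9*x^4 + 12*x^2 + 4) dx. Term by term:
    ∫_0^1 9*x^4 dx = 9/5;  ∫_0^1 12*x^2 dx = 4;  ∫_0^1 4 dx = 4.
  Sum: 9/5 + 4 + 4 = 49/5.
  ∫_0^1 u'(x)^2 dx = ∫_0^1 (36*x^2) dx. Term by term:
    ∫_0^1 36*x^2 dx = 12.
Adding: ||u||_{H^1}^2 = 49/5 + 12 = 109/5.


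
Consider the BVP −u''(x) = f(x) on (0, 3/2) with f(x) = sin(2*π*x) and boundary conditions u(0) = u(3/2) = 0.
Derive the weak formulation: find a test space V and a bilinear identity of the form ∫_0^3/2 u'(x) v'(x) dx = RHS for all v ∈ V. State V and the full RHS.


V = H^1_0(0, 3/2) (so v(0) = v(3/2) = 0); weak form: ∫_0^3/2 u'v' dx = ∫_0^3/2 (sin(2*π*x)) v dx for all v ∈ V.

Multiply both sides by a test function v and integrate from 0 to 3/2:
  ∫_0^3/2 −u''(x) v(x) dx = ∫_0^3/2 f(x) v(x) dx.
Integrate the LHS by parts once:
  ∫_0^3/2 −u'' v dx = −[u'(x) v(x)]_0^3/2 + ∫_0^3/2 u'(x) v'(x) dx.
Thus ∫_0^3/2 u'(x) v'(x) dx = ∫_0^3/2 f(x) v(x) dx + [u'(x) v(x)]_0^3/2.
Choose V so that boundary terms are either known or forced to vanish.
u is Dirichlet: u(0) = u(3/2) = 0. Let V = H^1_0(0, 3/2); then v(0) = v(3/2) = 0, and [u' v]_0^3/2 = 0.
Weak formulation: find u (satisfying any essential BC) such that ∫_0^3/2 u'(x) v'(x) dx = ∫_0^3/2 f v dx for all v ∈ V.
Substituting f(x) = sin(2*π*x), the right-hand side is ∫_0^3/2 (sin(2*π*x)) v dx.


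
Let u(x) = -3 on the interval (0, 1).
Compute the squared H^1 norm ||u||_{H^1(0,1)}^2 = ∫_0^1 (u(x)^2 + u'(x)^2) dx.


||u||_{H^1}^2 = 9

The H^1 norm (squared) on an interval (0, L) is
  ||u||_{H^1}^2 = ∫_0^L u(x)^2 dx + ∫_0^L u'(x)^2 dx.
Compute u'(x) = 0.
Then u(x)^2 = 9 and u'(x)^2 = 0.
Integrate each monomial from 0 to 1 using ∫_0^1 c·x^n dx = c·1^(n+1)/(n+1):
  ∫_0^1 u(x)^2 dx = ∫_0^1 (9) dx. Term by term:
    ∫_0^1 9 dx = 9.
  ∫_0^1 u'(x)^2 dx = ∫_0^1 (0) dx. Term by term:
    ∫_0^1 0 dx = 0.
Adding: ||u||_{H^1}^2 = 9 + 0 = 9.


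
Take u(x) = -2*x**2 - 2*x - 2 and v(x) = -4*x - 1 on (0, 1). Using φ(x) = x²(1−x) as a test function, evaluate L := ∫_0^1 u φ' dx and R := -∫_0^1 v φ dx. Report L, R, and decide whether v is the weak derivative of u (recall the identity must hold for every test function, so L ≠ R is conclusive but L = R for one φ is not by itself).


LHS = 11/30, RHS = 17/60. No, v is not the weak derivative of u.

u(x) = -2*x**2 - 2*x - 2, classical derivative u'(x) = -4*x - 2.
φ(x) = x²(1−x), so φ'(x) = x*(2 - 3*x).
Note φ(0) = φ(1) = 0, so the boundary term u·φ vanishes.
LHS = ∫_0^1 u(x) φ'(x) dx = ∫_0^1 (6*x^4 + 2*x^3 + 2*x^2 - 4*x) dx. Term by term:
  ∫_0^1 6*x^4 dx = 6/5;  ∫_0^1 2*x^3 dx = 1/2;  ∫_0^1 2*x^2 dx = 2/3;
  ∫_0^1 -4*x dx = -2.
Sum: 6/5 + 1/2 + 2/3 − 2 = 11/30.
So LHS = 11/30.
∫_0^1 v(x) φ(x) dx = ∫_0^1 (4*x^4 - 3*x^3 - x^2) dx. Term by term:
  ∫_0^1 4*x^4 dx = 4/5;  ∫_0^1 -3*x^3 dx = -3/4;  ∫_0^1 -x^2 dx = -1/3.
Sum: 4/5 − 3/4 − 1/3 = -17/60.
So RHS = -∫_0^1 v(x) φ(x) dx = 17/60.
LHS − RHS = 1/12 ≠ 0, so the identity fails.
(For a valid weak derivative the identity must hold for EVERY test function, in particular this one. The failure shows v is NOT the weak derivative of u.)
Correct weak derivative would be u'(x) = -4*x - 2.


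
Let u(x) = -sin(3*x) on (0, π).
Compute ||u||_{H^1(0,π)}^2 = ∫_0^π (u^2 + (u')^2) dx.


||u||_{H^1(0,π)}^2 = 5*π

u'(x) = -3*cos(3*x).
Expand u² and (u')² and integrate term by term on (0, π), using: for integers n ≥ 1, ∫_0^π sin²(nx) dx = ∫_0^π cos²(nx) dx = π/2; for n ≠ n', ∫_0^π sin(nx)sin(n'x) dx = ∫_0^π cos(nx)cos(n'x) dx = 0; and by product-to-sum, ∫_0^π sin(nx)cos(n'x) dx = ½∫_0^π [sin((n+n')x) + sin((n−n')x)] dx, which is 0 when n+n' is even and 2n/(n²−n'²) when n+n' is odd (it need not vanish on (0, π)).
  u² squared terms: (-1)²·∫sin(3x)² dx = 1·π/2 = π/2.
  So ∫_0^π u² dx = π/2.
  (u')² squared terms: (-3)²·∫cos(3x)² dx = 9·π/2 = 9*π/2.
  So ∫_0^π (u')² dx = 9*π/2.
||u||_{H^1}^2 = (π/2) + (9*π/2) = 5*π.


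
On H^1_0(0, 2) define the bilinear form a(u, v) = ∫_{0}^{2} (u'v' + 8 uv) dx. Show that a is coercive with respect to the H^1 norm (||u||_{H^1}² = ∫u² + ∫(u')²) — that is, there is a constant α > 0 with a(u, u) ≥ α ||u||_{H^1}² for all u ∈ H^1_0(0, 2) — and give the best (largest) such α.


α = 1

Coercivity of a(·,·) on H^1_0(0, 2) means a(u, u) ≥ α ||u||_{H^1}² for every u ∈ H^1_0.
The interval has length L = 2, and Poincaré/coercivity depend only on L. Here a(u, u) = ∫(u')² + (8)·∫u².
Here c = 8 ≥ 1, so a(u,u) = ∫(u')² + c∫u² ≥ ∫(u')² + ∫u² = ||u||_{H^1}², i.e. α = 1 works. No larger α is possible: a(u,u) ≥ α||u||_{H^1}² means (1−α)∫(u')² ≥ (α−c)∫u², and for the modes u_n = sin(nπ(x−x₀)/L) (x₀ the left endpoint) one has ∫u_n²/∫(u_n')² = (L/(nπ))² → 0, so a(u_n,u_n)/||u_n||_{H^1}² → 1. Hence the optimal constant is α = 1.
Therefore α = 1.


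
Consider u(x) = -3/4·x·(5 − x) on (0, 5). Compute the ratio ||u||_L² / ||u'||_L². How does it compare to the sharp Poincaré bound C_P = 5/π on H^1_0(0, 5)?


||u||_L² / ||u'||_L² = sqrt(10)/2 < C_P = 5/π.

u(x) = -3/4·x·(5 − x), so u'(x) = 3*x/2 - 15/4.
u(x) = -3/4·x·(5 − x) vanishes at x = 0 and x = 5, so u ∈ H^1_0(0, 5). Differentiate via the product rule and integrate the resulting polynomials term by term.
  ∫_0^5 u² dx = ∫_0^5 (9*x^4/16 - 45*x^3/8 + 225*x^2/16) dx. Term by term:
    ∫_0^5 9*x^4/16 dx = 5625/16;  ∫_0^5 -45*x^3/8 dx = -28125/32;  ∫_0^5 225*x^2/16 dx = 9375/16.
  Sum: 5625/16 − 28125/32 + 9375/16 = 1875/32.
  ∫_0^5 (u')² dx = ∫_0^5 (9*x^2/4 - 45*x/4 + 225/16) dx. Term by term:
    ∫_0^5 9*x^2/4 dx = 375/4;  ∫_0^5 -45*x/4 dx = -1125/8;  ∫_0^5 225/16 dx = 1125/16.
  Sum: 375/4 − 1125/8 + 1125/16 = 375/16.
∫_0^5 u² dx = 1875/32, so ||u||_L² = 25*sqrt(6)/8.
∫_0^5 (u')² dx = 375/16, so ||u'||_L² = 5*sqrt(15)/4.
Ratio ||u||_L² / ||u'||_L² = sqrt(10)/2.
Sharp Poincaré constant on H^1_0(0, 5) is C_P = L/π = 5/π, achieved by sin(π/5·x).
A polynomial bump cannot attain the sharp Poincaré constant (only the first sine eigenfunction does), so the ratio is strictly less than C_P, consistent with ||u||_L² ≤ C_P ||u'||_L².


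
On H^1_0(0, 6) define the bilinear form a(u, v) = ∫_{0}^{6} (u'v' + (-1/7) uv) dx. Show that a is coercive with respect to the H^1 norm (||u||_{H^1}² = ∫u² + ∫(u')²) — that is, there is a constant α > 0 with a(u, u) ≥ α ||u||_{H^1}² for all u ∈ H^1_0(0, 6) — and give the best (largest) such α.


α = (-36/7 + π^2)/(π^2 + 36)

Coercivity of a(·,·) on H^1_0(0, 6) means a(u, u) ≥ α ||u||_{H^1}² for every u ∈ H^1_0.
The interval has length L = 6, and Poincaré/coercivity depend only on L. Here a(u, u) = ∫(u')² + (-1/7)·∫u².
Here c = -1/7 < 0 with |c| < (π/L)² = π^2/36, so coercivity still holds. The condition a(u,u) ≥ α||u||_{H^1}² reads (1−α)∫(u')² ≥ (α−c)∫u². Any admissible α is ≤ 1 (rapidly oscillating u have ∫u²/∫(u')² → 0), and α = 1 would force 0 ≥ (1−c)∫u², impossible since c < 1; so 1−α > 0. By the sharp Poincaré inequality on H^1_0 of an interval of length L, ∫(u')² ≥ (π/L)²∫u² with equality for the first sine mode sin(π(x−x₀)/L) (x₀ the left endpoint), so the inequality holds for all u iff (1−α)(π/L)² ≥ α − c, i.e. α ≤ ((π/L)² + c)/((π/L)² + 1) = (1 + c(L/π)²)/(1 + (L/π)²). (Direct route, valid since c ≤ 0: Poincaré gives c∫u² ≥ c(L/π)²∫(u')², so a(u,u) ≥ (1 + c(L/π)²)∫(u')², while ||u||_{H^1}² ≤ (1 + (L/π)²)∫(u')²; dividing yields the same α.) With (π/L)² = π^2/36 and c = -1/7, the largest admissible constant is α = ((π/L)² + c)/((π/L)² + 1).
Simplifying, α = (-36/7 + π^2)/(π^2 + 36).


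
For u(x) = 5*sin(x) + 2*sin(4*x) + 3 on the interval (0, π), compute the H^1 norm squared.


||u||_{H^1(0,π)}^2 = 60 + 68*π

u'(x) = 5*cos(x) + 8*cos(4*x).
Expand u² and (u')² and integrate term by term on (0, π), using: for integers n ≥ 1, ∫_0^π sin²(nx) dx = ∫_0^π cos²(nx) dx = π/2; for n ≠ n', ∫_0^π sin(nx)sin(n'x) dx = ∫_0^π cos(nx)cos(n'x) dx = 0; and by product-to-sum, ∫_0^π sin(nx)cos(n'x) dx = ½∫_0^π [sin((n+n')x) + sin((n−n')x)] dx, which is 0 when n+n' is even and 2n/(n²−n'²) when n+n' is odd (it need not vanish on (0, π)). For the constant mode: ∫_0^π 1 dx = π, ∫_0^π cos(nx) dx = 0, ∫_0^π sin(nx) dx = (1−(−1)^n)/n.
  u² squared terms: (3)²·∫1 dx = 9·π = 9*π;  (2)²·∫sin(4x)² dx = 4·π/2 = 2*π;  (5)²·∫sin(x)² dx = 25·π/2 = 25*π/2.
  u² cross terms: 2·(3)·(2)·∫1·sin(4x) dx = 12·(0) = 0;  2·(3)·(5)·∫1·sin(x) dx = 30·(2) = 60;  2·(2)·(5)·∫sin(4x)·sin(x) dx = 20·(0) = 0.
  So ∫_0^π u² dx = 9*π + 2*π + 25*π/2 + 0 + 60 + 0 = 60 + 47*π/2.
  (u')² squared terms: (5)²·∫cos(x)² dx = 25·π/2 = 25*π/2;  (8)²·∫cos(4x)² dx = 64·π/2 = 32*π.
  (u')² cross terms: 2·(5)·(8)·∫cos(x)·cos(4x) dx = 80·(0) = 0.
  So ∫_0^π (u')² dx = 25*π/2 + 32*π + 0 = 89*π/2.
||u||_{H^1}^2 = (60 + 47*π/2) + (89*π/2) = 60 + 68*π.


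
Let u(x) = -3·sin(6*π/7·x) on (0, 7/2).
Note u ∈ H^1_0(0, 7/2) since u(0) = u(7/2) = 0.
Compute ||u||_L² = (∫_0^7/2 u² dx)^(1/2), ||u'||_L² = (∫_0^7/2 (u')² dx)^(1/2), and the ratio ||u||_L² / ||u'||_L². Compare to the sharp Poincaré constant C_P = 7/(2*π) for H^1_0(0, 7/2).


||u||_L² / ||u'||_L² = 7/(6*π) < C_P = 7/(2*π).

u(x) = -3·sin(6*π/7·x), so u'(x) = -18*π*cos(6*π*x/7)/7.
Writing u(x) = A·sin(kπx/L) with A = -3 and k = 3, use ∫_0^L sin²(kπx/L) dx = L/2 and ∫_0^L cos²(kπx/L) dx = L/2.
u² = 9·sin²(6*π/7·x) and (u')² = 324*π^2/49·cos²(6*π/7·x), and each of sin², cos² integrates to L/2 = 7/4 over (0, 7/2).
∫_0^7/2 u² dx = 63/4, so ||u||_L² = 3*sqrt(7)/2.
∫_0^7/2 (u')² dx = 81*π^2/7, so ||u'||_L² = 9*sqrt(7)*π/7.
Ratio ||u||_L² / ||u'||_L² = 7/(6*π).
Sharp Poincaré constant on H^1_0(0, 7/2) is C_P = L/π = 7/(2*π), achieved by sin(2*π/7·x).
This is the k = 3 harmonic; the ratio L/(kπ) is strictly less than C_P = L/π, consistent with the sharp inequality ||u||_L² ≤ C_P ||u'||_L².


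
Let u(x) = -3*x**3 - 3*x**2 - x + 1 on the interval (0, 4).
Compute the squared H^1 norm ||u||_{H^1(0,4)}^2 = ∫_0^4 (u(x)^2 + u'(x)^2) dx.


||u||_{H^1}^2 = 6411224/105

The H^1 norm (squared) on an interval (0, L) is
  ||u||_{H^1}^2 = ∫_0^L u(x)^2 dx + ∫_0^L u'(x)^2 dx.
Compute u'(x) = -9*x**2 - 6*x - 1.
Then u(x)^2 = 9*x**6 + 18*x**5 + 15*x**4 - 5*x**2 - 2*x + 1 and u'(x)^2 = 81*x**4 + 108*x**3 + 54*x**2 + 12*x + 1.
Integrate each monomial from 0 to 4 using ∫_0^4 c·x^n dx = c·4^(n+1)/(n+1):
  ∫_0^4 u(x)^2 dx = ∫_0^4 (9*x^6 + 18*x^5 + 15*x^4 - 5*x^2 - 2*x + 1) dx. Term by term:
    ∫_0^4 9*x^6 dx = 147456/7;  ∫_0^4 18*x^5 dx = 12288;  ∫_0^4 15*x^4 dx = 3072;
    ∫_0^4 -5*x^2 dx = -320/3;  ∫_0^4 -2*x dx = -16;  ∫_0^4 1 dx = 4.
  Sum: 147456/7 + 12288 + 3072 − 320/3 − 16 + 4 = 762436/21.
  ∫_0^4 u'(x)^2 dx = ∫_0^4 (81*x^4 + 108*x^3 + 54*x^2 + 12*x + 1) dx. Term by term:
    ∫_0^4 81*x^4 dx = 82944/5;  ∫_0^4 108*x^3 dx = 6912;  ∫_0^4 54*x^2 dx = 1152;
    ∫_0^4 12*x dx = 96;  ∫_0^4 1 dx = 4.
  Sum: 82944/5 + 6912 + 1152 + 96 + 4 = 123764/5.
Adding: ||u||_{H^1}^2 = 762436/21 + 123764/5 = 6411224/105.


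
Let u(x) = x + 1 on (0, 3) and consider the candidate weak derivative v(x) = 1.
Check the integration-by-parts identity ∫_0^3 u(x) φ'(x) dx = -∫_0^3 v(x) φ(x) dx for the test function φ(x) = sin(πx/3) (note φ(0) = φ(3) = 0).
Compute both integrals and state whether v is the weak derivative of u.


LHS = -6/π, RHS = -6/π. Yes, v = u' weakly.

u(x) = x + 1, classical derivative u'(x) = 1.
φ(x) = sin(πx/3), so φ'(x) = π*cos(π*x/3)/3.
Note φ(0) = φ(3) = 0, so the boundary term u·φ vanishes.
LHS = ∫_0^3 u(x) φ'(x) dx = ∫_0^3 (π*x*cos(π*x/3)/3 + π*cos(π*x/3)/3) dx. Term by term:
  ∫_0^3 π*cos(π*x/3)/3 dx = 0;  ∫_0^3 π*x*cos(π*x/3)/3 dx = -6/π.
Sum: 0 − 6/π = -6/π.
So LHS = -6/π.
∫_0^3 v(x) φ(x) dx = ∫_0^3 (sin(π*x/3)) dx. Term by term:
  ∫_0^3 sin(π*x/3) dx = 6/π.
So RHS = -∫_0^3 v(x) φ(x) dx = -6/π.
LHS = RHS, so the identity holds for this test φ.
Moreover u is smooth here and v(x) = u'(x) = 1 pointwise, so the identity holds for every test function. Hence v is the weak derivative of u.


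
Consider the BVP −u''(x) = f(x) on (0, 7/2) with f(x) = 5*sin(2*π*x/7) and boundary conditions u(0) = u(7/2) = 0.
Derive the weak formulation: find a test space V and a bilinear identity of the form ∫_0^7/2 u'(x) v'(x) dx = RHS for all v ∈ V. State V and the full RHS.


V = H^1_0(0, 7/2) (so v(0) = v(7/2) = 0); weak form: ∫_0^7/2 u'v' dx = ∫_0^7/2 (5*sin(2*π*x/7)) v dx for all v ∈ V.

Multiply both sides by a test function v and integrate from 0 to 7/2:
  ∫_0^7/2 −u''(x) v(x) dx = ∫_0^7/2 f(x) v(x) dx.
Integrate the LHS by parts once:
  ∫_0^7/2 −u'' v dx = −[u'(x) v(x)]_0^7/2 + ∫_0^7/2 u'(x) v'(x) dx.
Thus ∫_0^7/2 u'(x) v'(x) dx = ∫_0^7/2 f(x) v(x) dx + [u'(x) v(x)]_0^7/2.
Choose V so that boundary terms are either known or forced to vanish.
u is Dirichlet: u(0) = u(7/2) = 0. Let V = H^1_0(0, 7/2); then v(0) = v(7/2) = 0, and [u' v]_0^7/2 = 0.
Weak formulation: find u (satisfying any essential BC) such that ∫_0^7/2 u'(x) v'(x) dx = ∫_0^7/2 f v dx for all v ∈ V.
Substituting f(x) = 5*sin(2*π*x/7), the right-hand side is ∫_0^7/2 (5*sin(2*π*x/7)) v dx.


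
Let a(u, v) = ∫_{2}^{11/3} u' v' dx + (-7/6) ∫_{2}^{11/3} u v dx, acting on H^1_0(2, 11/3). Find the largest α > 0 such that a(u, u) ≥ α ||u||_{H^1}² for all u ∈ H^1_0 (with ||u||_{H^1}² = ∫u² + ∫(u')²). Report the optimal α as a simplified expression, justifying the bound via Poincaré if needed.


α = (-175 + 54*π^2)/(6*(25 + 9*π^2))

Coercivity of a(·,·) on H^1_0(2, 11/3) means a(u, u) ≥ α ||u||_{H^1}² for every u ∈ H^1_0.
The interval has length L = 5/3, and Poincaré/coercivity depend only on L. Here a(u, u) = ∫(u')² + (-7/6)·∫u².
Here c = -7/6 < 0 with |c| < (π/L)² = 9*π^2/25, so coercivity still holds. The condition a(u,u) ≥ α||u||_{H^1}² reads (1−α)∫(u')² ≥ (α−c)∫u². Any admissible α is ≤ 1 (rapidly oscillating u have ∫u²/∫(u')² → 0), and α = 1 would force 0 ≥ (1−c)∫u², impossible since c < 1; so 1−α > 0. By the sharp Poincaré inequality on H^1_0 of an interval of length L, ∫(u')² ≥ (π/L)²∫u² with equality for the first sine mode sin(π(x−x₀)/L) (x₀ the left endpoint), so the inequality holds for all u iff (1−α)(π/L)² ≥ α − c, i.e. α ≤ ((π/L)² + c)/((π/L)² + 1) = (1 + c(L/π)²)/(1 + (L/π)²). (Direct route, valid since c ≤ 0: Poincaré gives c∫u² ≥ c(L/π)²∫(u')², so a(u,u) ≥ (1 + c(L/π)²)∫(u')², while ||u||_{H^1}² ≤ (1 + (L/π)²)∫(u')²; dividing yields the same α.) With (π/L)² = 9*π^2/25 and c = -7/6, the largest admissible constant is α = ((π/L)² + c)/((π/L)² + 1).
Simplifying, α = (-175 + 54*π^2)/(6*(25 + 9*π^2)).


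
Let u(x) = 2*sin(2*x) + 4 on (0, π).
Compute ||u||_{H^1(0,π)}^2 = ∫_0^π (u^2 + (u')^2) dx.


||u||_{H^1(0,π)}^2 = 26*π

u'(x) = 4*cos(2*x).
Expand u² and (u')² and integrate term by term on (0, π), using: for integers n ≥ 1, ∫_0^π sin²(nx) dx = ∫_0^π cos²(nx) dx = π/2; for n ≠ n', ∫_0^π sin(nx)sin(n'x) dx = ∫_0^π cos(nx)cos(n'x) dx = 0; and by product-to-sum, ∫_0^π sin(nx)cos(n'x) dx = ½∫_0^π [sin((n+n')x) + sin((n−n')x)] dx, which is 0 when n+n' is even and 2n/(n²−n'²) when n+n' is odd (it need not vanish on (0, π)). For the constant mode: ∫_0^π 1 dx = π, ∫_0^π cos(nx) dx = 0, ∫_0^π sin(nx) dx = (1−(−1)^n)/n.
  u² squared terms: (4)²·∫1 dx = 16·π = 16*π;  (2)²·∫sin(2x)² dx = 4·π/2 = 2*π.
  u² cross terms: 2·(4)·(2)·∫1·sin(2x) dx = 16·(0) = 0.
  So ∫_0^π u² dx = 16*π + 2*π + 0 = 18*π.
  (u')² squared terms: (4)²·∫cos(2x)² dx = 16·π/2 = 8*π.
  So ∫_0^π (u')² dx = 8*π.
||u||_{H^1}^2 = (18*π) + (8*π) = 26*π.


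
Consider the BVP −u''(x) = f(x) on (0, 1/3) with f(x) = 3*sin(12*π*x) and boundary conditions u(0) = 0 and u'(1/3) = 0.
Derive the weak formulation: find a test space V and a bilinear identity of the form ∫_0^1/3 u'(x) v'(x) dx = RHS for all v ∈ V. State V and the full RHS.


V = {v ∈ H^1(0, 1/3) : v(0) = 0} (test functions vanish at x = 0 where u is specified); weak form: ∫_0^1/3 u'v' dx = ∫_0^1/3 (3*sin(12*π*x)) v dx for all v ∈ V.

Multiply both sides by a test function v and integrate from 0 to 1/3:
  ∫_0^1/3 −u''(x) v(x) dx = ∫_0^1/3 f(x) v(x) dx.
Integrate the LHS by parts once:
  ∫_0^1/3 −u'' v dx = −[u'(x) v(x)]_0^1/3 + ∫_0^1/3 u'(x) v'(x) dx.
Thus ∫_0^1/3 u'(x) v'(x) dx = ∫_0^1/3 f(x) v(x) dx + [u'(x) v(x)]_0^1/3.
Choose V so that boundary terms are either known or forced to vanish.
Mixed BC: u(0) = 0 (Dirichlet) and u'(1/3) = 0 (Neumann). Define V = {v ∈ H^1(0, 1/3) : v(0) = 0}. Then [u' v]_0^1/3 = u'(1/3)·v(1/3) − u'(0)·0 = 0.
Weak formulation: find u (satisfying any essential BC) such that ∫_0^1/3 u'(x) v'(x) dx = ∫_0^1/3 f v dx for all v ∈ V (Dirichlet at 0 absorbed into V; the Neumann datum at x = 1/3 is zero, so no boundary term remains).
Substituting f(x) = 3*sin(12*π*x), the right-hand side is ∫_0^1/3 (3*sin(12*π*x)) v dx.


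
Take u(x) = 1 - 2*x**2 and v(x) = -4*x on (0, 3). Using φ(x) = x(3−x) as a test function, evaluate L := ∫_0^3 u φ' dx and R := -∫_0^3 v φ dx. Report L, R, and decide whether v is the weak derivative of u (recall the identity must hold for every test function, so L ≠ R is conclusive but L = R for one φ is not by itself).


LHS = 27, RHS = 27. Yes, v = u' weakly.

u(x) = 1 - 2*x**2, classical derivative u'(x) = -4*x.
φ(x) = x(3−x), so φ'(x) = 3 - 2*x.
Note φ(0) = φ(3) = 0, so the boundary term u·φ vanishes.
LHS = ∫_0^3 u(x) φ'(x) dx = ∫_0^3 (4*x^3 - 6*x^2 - 2*x + 3) dx. Term by term:
  ∫_0^3 4*x^3 dx = 81;  ∫_0^3 -6*x^2 dx = -54;  ∫_0^3 -2*x dx = -9;
  ∫_0^3 3 dx = 9.
Sum: 81 − 54 − 9 + 9 = 27.
So LHS = 27.
∫_0^3 v(x) φ(x) dx = ∫_0^3 (4*x^3 - 12*x^2) dx. Term by term:
  ∫_0^3 4*x^3 dx = 81;  ∫_0^3 -12*x^2 dx = -108.
Sum: 81 − 108 = -27.
So RHS = -∫_0^3 v(x) φ(x) dx = 27.
LHS = RHS, so the identity holds for this test φ.
Moreover u is smooth here and v(x) = u'(x) = -4*x pointwise, so the identity holds for every test function. Hence v is the weak derivative of u.


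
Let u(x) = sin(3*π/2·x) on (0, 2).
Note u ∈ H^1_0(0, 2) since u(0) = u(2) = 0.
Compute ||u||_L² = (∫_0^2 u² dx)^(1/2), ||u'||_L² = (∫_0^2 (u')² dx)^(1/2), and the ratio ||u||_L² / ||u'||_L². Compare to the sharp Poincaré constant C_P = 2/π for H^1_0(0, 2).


||u||_L² / ||u'||_L² = 2/(3*π) < C_P = 2/π.

u(x) = sin(3*π/2·x), so u'(x) = 3*π*cos(3*π*x/2)/2.
Writing u(x) = A·sin(kπx/L) with A = 1 and k = 3, use ∫_0^L sin²(kπx/L) dx = L/2 and ∫_0^L cos²(kπx/L) dx = L/2.
u² = 1·sin²(3*π/2·x) and (u')² = 9*π^2/4·cos²(3*π/2·x), and each of sin², cos² integrates to L/2 = 1 over (0, 2).
∫_0^2 u² dx = 1, so ||u||_L² = 1.
∫_0^2 (u')² dx = 9*π^2/4, so ||u'||_L² = 3*π/2.
Ratio ||u||_L² / ||u'||_L² = 2/(3*π).
Sharp Poincaré constant on H^1_0(0, 2) is C_P = L/π = 2/π, achieved by sin(π/2·x).
This is the k = 3 harmonic; the ratio L/(kπ) is strictly less than C_P = L/π, consistent with the sharp inequality ||u||_L² ≤ C_P ||u'||_L².


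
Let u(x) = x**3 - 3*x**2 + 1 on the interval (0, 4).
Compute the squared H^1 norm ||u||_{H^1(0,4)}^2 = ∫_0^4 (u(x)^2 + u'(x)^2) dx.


||u||_{H^1}^2 = 13964/35

The H^1 norm (squared) on an interval (0, L) is
  ||u||_{H^1}^2 = ∫_0^L u(x)^2 dx + ∫_0^L u'(x)^2 dx.
Compute u'(x) = 3*x**2 - 6*x.
Then u(x)^2 = x**6 - 6*x**5 + 9*x**4 + 2*x**3 - 6*x**2 + 1 and u'(x)^2 = 9*x**4 - 36*x**3 + 36*x**2.
Integrate each monomial from 0 to 4 using ∫_0^4 c·x^n dx = c·4^(n+1)/(n+1):
  ∫_0^4 u(x)^2 dx = ∫_0^4 (x^6 - 6*x^5 + 9*x^4 + 2*x^3 - 6*x^2 + 1) dx. Term by term:
    ∫_0^4 x^6 dx = 16384/7;  ∫_0^4 -6*x^5 dx = -4096;  ∫_0^4 9*x^4 dx = 9216/5;
    ∫_0^4 2*x^3 dx = 128;  ∫_0^4 -6*x^2 dx = -128;  ∫_0^4 1 dx = 4.
  Sum: 16384/7 − 4096 + 9216/5 + 128 − 128 + 4 = 3212/35.
  ∫_0^4 u'(x)^2 dx = ∫_0^4 (9*x^4 - 36*x^3 + 36*x^2) dx. Term by term:
    ∫_0^4 9*x^4 dx = 9216/5;  ∫_0^4 -36*x^3 dx = -2304;  ∫_0^4 36*x^2 dx = 768.
  Sum: 9216/5 − 2304 + 768 = 1536/5.
Adding: ||u||_{H^1}^2 = 3212/35 + 1536/5 = 13964/35.


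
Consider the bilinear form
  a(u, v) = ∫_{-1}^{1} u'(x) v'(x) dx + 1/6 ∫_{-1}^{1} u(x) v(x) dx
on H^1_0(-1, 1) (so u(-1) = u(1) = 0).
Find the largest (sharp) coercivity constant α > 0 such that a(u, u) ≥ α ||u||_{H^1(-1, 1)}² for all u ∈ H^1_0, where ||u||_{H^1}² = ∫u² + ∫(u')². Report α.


α = (2/3 + π^2)/(4 + π^2)

Coercivity of a(·,·) on H^1_0(-1, 1) means a(u, u) ≥ α ||u||_{H^1}² for every u ∈ H^1_0.
The interval has length L = 2, and Poincaré/coercivity depend only on L. Here a(u, u) = ∫(u')² + (1/6)·∫u².
Here 0 < c = 1/6 < 1. The condition a(u,u) ≥ α||u||_{H^1}² reads (1−α)∫(u')² ≥ (α−c)∫u². Any admissible α is ≤ 1 (rapidly oscillating u have ∫u²/∫(u')² → 0), and α = 1 would force 0 ≥ (1−c)∫u², impossible since c < 1; so 1−α > 0. By the sharp Poincaré inequality on H^1_0 of an interval of length L, ∫(u')² ≥ (π/L)²∫u² with equality for the first sine mode sin(π(x−x₀)/L) (x₀ the left endpoint), so the inequality holds for all u iff (1−α)(π/L)² ≥ α − c, i.e. α ≤ ((π/L)² + c)/((π/L)² + 1) = (1 + c(L/π)²)/(1 + (L/π)²). With (π/L)² = π^2/4 and c = 1/6, the largest admissible constant is α = ((π/L)² + c)/((π/L)² + 1).
Simplifying, α = (2/3 + π^2)/(4 + π^2).


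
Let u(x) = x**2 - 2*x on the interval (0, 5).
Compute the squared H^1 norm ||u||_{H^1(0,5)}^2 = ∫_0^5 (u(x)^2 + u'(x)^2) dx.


||u||_{H^1}^2 = 760/3

The H^1 norm (squared) on an interval (0, L) is
  ||u||_{H^1}^2 = ∫_0^L u(x)^2 dx + ∫_0^L u'(x)^2 dx.
Compute u'(x) = 2*x - 2.
Then u(x)^2 = x**4 - 4*x**3 + 4*x**2 and u'(x)^2 = 4*x**2 - 8*x + 4.
Integrate each monomial from 0 to 5 using ∫_0^5 c·x^n dx = c·5^(n+1)/(n+1):
  ∫_0^5 u(x)^2 dx = ∫_0^5 (x^4 - 4*x^3 + 4*x^2) dx. Term by term:
    ∫_0^5 x^4 dx = 625;  ∫_0^5 -4*x^3 dx = -625;  ∫_0^5 4*x^2 dx = 500/3.
  Sum: 625 − 625 + 500/3 = 500/3.
  ∫_0^5 u'(x)^2 dx = ∫_0^5 (4*x^2 - 8*x + 4) dx. Term by term:
    ∫_0^5 4*x^2 dx = 500/3;  ∫_0^5 -8*x dx = -100;  ∫_0^5 4 dx = 20.
  Sum: 500/3 − 100 + 20 = 260/3.
Adding: ||u||_{H^1}^2 = 500/3 + 260/3 = 760/3.


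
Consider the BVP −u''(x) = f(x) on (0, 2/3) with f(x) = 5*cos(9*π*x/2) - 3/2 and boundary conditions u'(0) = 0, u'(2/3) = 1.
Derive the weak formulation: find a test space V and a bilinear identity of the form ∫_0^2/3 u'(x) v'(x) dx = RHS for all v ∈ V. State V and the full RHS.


V = H^1(0, 2/3) (v unrestricted at boundary; u is determined up to an additive constant); weak form: ∫_0^2/3 u'v' dx = ∫_0^2/3 (5*cos(9*π*x/2) - 3/2) v dx + v(2/3) for all v ∈ V.

Multiply both sides by a test function v and integrate from 0 to 2/3:
  ∫_0^2/3 −u''(x) v(x) dx = ∫_0^2/3 f(x) v(x) dx.
Integrate the LHS by parts once:
  ∫_0^2/3 −u'' v dx = −[u'(x) v(x)]_0^2/3 + ∫_0^2/3 u'(x) v'(x) dx.
Thus ∫_0^2/3 u'(x) v'(x) dx = ∫_0^2/3 f(x) v(x) dx + [u'(x) v(x)]_0^2/3.
Choose V so that boundary terms are either known or forced to vanish.
u has inhomogeneous Neumann u'(0) = 0, u'(2/3) = 1. [u' v]_0^2/3 = (1)·v(2/3) − (0)·v(0) = v(2/3). Take V = H^1(0, 2/3); boundary term becomes part of RHS.
Weak formulation: find u (satisfying any essential BC) such that ∫_0^2/3 u'(x) v'(x) dx = ∫_0^2/3 f v dx + v(2/3) for all v ∈ V (Neumann data are natural BCs: they enter the RHS as boundary terms).
Substituting f(x) = 5*cos(9*π*x/2) - 3/2, the right-hand side is ∫_0^2/3 (5*cos(9*π*x/2) - 3/2) v dx + v(2/3).
Compatibility check (pure Neumann): taking v ≡ 1 ∈ V gives 0 = ∫_0^2/3 f dx + (1) − (0), i.e. ∫_0^2/3 f dx must equal u'(0) − u'(2/3) = -1. Indeed ∫_0^2/3 (5*cos(9*π*x/2) - 3/2) dx = -1, so the data are compatible. The solution is then unique only up to an additive constant (fix it e.g. by requiring ∫_0^2/3 u dx = 0).


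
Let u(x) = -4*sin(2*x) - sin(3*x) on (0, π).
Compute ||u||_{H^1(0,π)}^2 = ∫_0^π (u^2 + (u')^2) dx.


||u||_{H^1(0,π)}^2 = 45*π

u'(x) = -8*cos(2*x) - 3*cos(3*x).
Expand u² and (u')² and integrate term by term on (0, π), using: for integers n ≥ 1, ∫_0^π sin²(nx) dx = ∫_0^π cos²(nx) dx = π/2; for n ≠ n', ∫_0^π sin(nx)sin(n'x) dx = ∫_0^π cos(nx)cos(n'x) dx = 0; and by product-to-sum, ∫_0^π sin(nx)cos(n'x) dx = ½∫_0^π [sin((n+n')x) + sin((n−n')x)] dx, which is 0 when n+n' is even and 2n/(n²−n'²) when n+n' is odd (it need not vanish on (0, π)).
  u² squared terms: (-1)²·∫sin(3x)² dx = 1·π/2 = π/2;  (-4)²·∫sin(2x)² dx = 16·π/2 = 8*π.
  u² cross terms: 2·(-1)·(-4)·∫sin(3x)·sin(2x) dx = 8·(0) = 0.
  So ∫_0^π u² dx = π/2 + 8*π + 0 = 17*π/2.
  (u')² squared terms: (-8)²·∫cos(2x)² dx = 64·π/2 = 32*π;  (-3)²·∫cos(3x)² dx = 9·π/2 = 9*π/2.
  (u')² cross terms: 2·(-8)·(-3)·∫cos(2x)·cos(3x) dx = 48·(0) = 0.
  So ∫_0^π (u')² dx = 32*π + 9*π/2 + 0 = 73*π/2.
||u||_{H^1}^2 = (17*π/2) + (73*π/2) = 45*π.


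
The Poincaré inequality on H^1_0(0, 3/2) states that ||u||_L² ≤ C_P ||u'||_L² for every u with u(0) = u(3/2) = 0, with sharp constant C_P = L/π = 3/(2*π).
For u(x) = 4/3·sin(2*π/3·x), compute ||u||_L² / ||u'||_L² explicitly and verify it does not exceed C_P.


||u||_L² / ||u'||_L² = 3/(2*π) = C_P.

u(x) = 4/3·sin(2*π/3·x), so u'(x) = 8*π*cos(2*π*x/3)/9.
Writing u(x) = A·sin(kπx/L) with A = 4/3 and k = 1, use ∫_0^L sin²(kπx/L) dx = L/2 and ∫_0^L cos²(kπx/L) dx = L/2.
u² = 16/9·sin²(2*π/3·x) and (u')² = 64*π^2/81·cos²(2*π/3·x), and each of sin², cos² integrates to L/2 = 3/4 over (0, 3/2).
∫_0^3/2 u² dx = 4/3, so ||u||_L² = 2*sqrt(3)/3.
∫_0^3/2 (u')² dx = 16*π^2/27, so ||u'||_L² = 4*sqrt(3)*π/9.
Ratio ||u||_L² / ||u'||_L² = 3/(2*π).
Sharp Poincaré constant on H^1_0(0, 3/2) is C_P = L/π = 3/(2*π), achieved by sin(2*π/3·x).
This is the k = 1 eigenfunction (up to amplitude), so the ratio equals the sharp Poincaré constant exactly.


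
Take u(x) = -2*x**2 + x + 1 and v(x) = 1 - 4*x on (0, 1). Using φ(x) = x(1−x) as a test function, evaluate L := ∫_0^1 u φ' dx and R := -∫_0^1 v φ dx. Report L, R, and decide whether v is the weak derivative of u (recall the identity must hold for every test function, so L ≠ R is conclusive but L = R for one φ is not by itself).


LHS = 1/6, RHS = 1/6. Yes, v = u' weakly.

u(x) = -2*x**2 + x + 1, classical derivative u'(x) = 1 - 4*x.
φ(x) = x(1−x), so φ'(x) = 1 - 2*x.
Note φ(0) = φ(1) = 0, so the boundary term u·φ vanishes.
LHS = ∫_0^1 u(x) φ'(x) dx = ∫_0^1 (4*x^3 - 4*x^2 - x + 1) dx. Term by term:
  ∫_0^1 4*x^3 dx = 1;  ∫_0^1 -4*x^2 dx = -4/3;  ∫_0^1 -x dx = -1/2;
  ∫_0^1 1 dx = 1.
Sum: 1 − 4/3 − 1/2 + 1 = 1/6.
So LHS = 1/6.
∫_0^1 v(x) φ(x) dx = ∫_0^1 (4*x^3 - 5*x^2 + x) dx. Term by term:
  ∫_0^1 4*x^3 dx = 1;  ∫_0^1 -5*x^2 dx = -5/3;  ∫_0^1 x dx = 1/2.
Sum: 1 − 5/3 + 1/2 = -1/6.
So RHS = -∫_0^1 v(x) φ(x) dx = 1/6.
LHS = RHS, so the identity holds for this test φ.
Moreover u is smooth here and v(x) = u'(x) = 1 - 4*x pointwise, so the identity holds for every test function. Hence v is the weak derivative of u.


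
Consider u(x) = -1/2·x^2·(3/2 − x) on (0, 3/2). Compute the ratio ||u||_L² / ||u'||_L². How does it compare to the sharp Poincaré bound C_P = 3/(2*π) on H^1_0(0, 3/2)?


||u||_L² / ||u'||_L² = 3*sqrt(14)/28 < C_P = 3/(2*π).

u(x) = -1/2·x^2·(3/2 − x), so u'(x) = 3*x*(x - 1)/2.
u(x) = -1/2·x^2·(3/2 − x) vanishes at x = 0 and x = 3/2, so u ∈ H^1_0(0, 3/2). Differentiate via the product rule and integrate the resulting polynomials term by term.
  ∫_0^3/2 u² dx = ∫_0^3/2 (x^6/4 - 3*x^5/4 + 9*x^4/16) dx. Term by term:
    ∫_0^3/2 x^6/4 dx = 2187/3584;  ∫_0^3/2 -3*x^5/4 dx = -729/512;  ∫_0^3/2 9*x^4/16 dx = 2187/2560.
  Sum: 2187/3584 − 729/512 + 2187/2560 = 729/17920.
  ∫_0^3/2 (u')² dx = ∫_0^3/2 (9*x^4/4 - 9*x^3/2 + 9*x^2/4) dx. Term by term:
    ∫_0^3/2 9*x^4/4 dx = 2187/640;  ∫_0^3/2 -9*x^3/2 dx = -729/128;  ∫_0^3/2 9*x^2/4 dx = 81/32.
  Sum: 2187/640 − 729/128 + 81/32 = 81/320.
∫_0^3/2 u² dx = 729/17920, so ||u||_L² = 27*sqrt(70)/1120.
∫_0^3/2 (u')² dx = 81/320, so ||u'||_L² = 9*sqrt(5)/40.
Ratio ||u||_L² / ||u'||_L² = 3*sqrt(14)/28.
Sharp Poincaré constant on H^1_0(0, 3/2) is C_P = L/π = 3/(2*π), achieved by sin(2*π/3·x).
A polynomial bump cannot attain the sharp Poincaré constant (only the first sine eigenfunction does), so the ratio is strictly less than C_P, consistent with ||u||_L² ≤ C_P ||u'||_L².


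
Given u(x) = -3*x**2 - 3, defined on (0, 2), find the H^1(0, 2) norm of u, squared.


||u||_{H^1}^2 = 1098/5

The H^1 norm (squared) on an interval (0, L) is
  ||u||_{H^1}^2 = ∫_0^L u(x)^2 dx + ∫_0^L u'(x)^2 dx.
Compute u'(x) = -6*x.
Then u(x)^2 = 9*x**4 + 18*x**2 + 9 and u'(x)^2 = 36*x**2.
Integrate each monomial from 0 to 2 using ∫_0^2 c·x^n dx = c·2^(n+1)/(n+1):
  ∫_0^2 u(x)^2 dx = ∫_0^2 (9*x^4 + 18*x^2 + 9) dx. Term by term:
    ∫_0^2 9*x^4 dx = 288/5;  ∫_0^2 18*x^2 dx = 48;  ∫_0^2 9 dx = 18.
  Sum: 288/5 + 48 + 18 = 618/5.
  ∫_0^2 u'(x)^2 dx = ∫_0^2 (36*x^2) dx. Term by term:
    ∫_0^2 36*x^2 dx = 96.
Adding: ||u||_{H^1}^2 = 618/5 + 96 = 1098/5.
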